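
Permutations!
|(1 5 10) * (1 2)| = |(1 5 10 2)| = 4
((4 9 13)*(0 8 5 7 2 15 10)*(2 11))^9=(0 8 5 7 11 2 15 10)=[8, 1, 15, 3, 4, 7, 6, 11, 5, 9, 0, 2, 12, 13, 14, 10]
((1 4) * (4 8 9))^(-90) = [0, 9, 2, 3, 8, 5, 6, 7, 4, 1] = (1 9)(4 8)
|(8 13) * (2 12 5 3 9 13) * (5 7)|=|(2 12 7 5 3 9 13 8)|=8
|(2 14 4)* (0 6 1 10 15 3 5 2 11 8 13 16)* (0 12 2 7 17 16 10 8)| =|(0 6 1 8 13 10 15 3 5 7 17 16 12 2 14 4 11)| =17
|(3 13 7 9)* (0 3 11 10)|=|(0 3 13 7 9 11 10)|=7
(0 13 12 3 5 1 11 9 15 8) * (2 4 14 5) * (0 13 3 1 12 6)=(0 3 2 4 14 5 12 1 11 9 15 8 13 6)=[3, 11, 4, 2, 14, 12, 0, 7, 13, 15, 10, 9, 1, 6, 5, 8]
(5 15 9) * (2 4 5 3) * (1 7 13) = (1 7 13)(2 4 5 15 9 3) = [0, 7, 4, 2, 5, 15, 6, 13, 8, 3, 10, 11, 12, 1, 14, 9]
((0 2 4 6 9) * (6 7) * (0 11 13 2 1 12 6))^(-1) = (0 7 4 2 13 11 9 6 12 1) = [7, 0, 13, 3, 2, 5, 12, 4, 8, 6, 10, 9, 1, 11]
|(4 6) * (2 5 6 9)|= 5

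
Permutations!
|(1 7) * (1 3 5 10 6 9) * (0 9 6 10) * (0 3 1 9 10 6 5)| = |(0 10 6 5 3)(1 7)| = 10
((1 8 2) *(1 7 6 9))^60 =(9) =[0, 1, 2, 3, 4, 5, 6, 7, 8, 9]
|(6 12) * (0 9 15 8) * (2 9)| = |(0 2 9 15 8)(6 12)| = 10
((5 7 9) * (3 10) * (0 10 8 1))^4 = (0 1 8 3 10)(5 7 9) = [1, 8, 2, 10, 4, 7, 6, 9, 3, 5, 0]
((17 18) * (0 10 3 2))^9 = (0 10 3 2)(17 18) = [10, 1, 0, 2, 4, 5, 6, 7, 8, 9, 3, 11, 12, 13, 14, 15, 16, 18, 17]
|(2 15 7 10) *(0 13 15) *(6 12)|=6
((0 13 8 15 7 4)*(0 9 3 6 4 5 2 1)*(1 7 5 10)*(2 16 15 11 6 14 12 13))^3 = (16)(0 10 2 1 7)(3 13 6)(4 14 8)(9 12 11) = [10, 7, 1, 13, 14, 5, 3, 0, 4, 12, 2, 9, 11, 6, 8, 15, 16]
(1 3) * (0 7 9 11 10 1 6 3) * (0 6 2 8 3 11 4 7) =(1 6 11 10)(2 8 3)(4 7 9) =[0, 6, 8, 2, 7, 5, 11, 9, 3, 4, 1, 10]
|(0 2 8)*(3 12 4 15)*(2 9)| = |(0 9 2 8)(3 12 4 15)| = 4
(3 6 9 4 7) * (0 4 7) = (0 4)(3 6 9 7) = [4, 1, 2, 6, 0, 5, 9, 3, 8, 7]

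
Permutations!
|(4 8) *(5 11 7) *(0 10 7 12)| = 6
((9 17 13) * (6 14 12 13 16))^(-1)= [0, 1, 2, 3, 4, 5, 16, 7, 8, 13, 10, 11, 14, 12, 6, 15, 17, 9]= (6 16 17 9 13 12 14)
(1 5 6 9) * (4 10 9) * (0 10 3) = (0 10 9 1 5 6 4 3) = [10, 5, 2, 0, 3, 6, 4, 7, 8, 1, 9]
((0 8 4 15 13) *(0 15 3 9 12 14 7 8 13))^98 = (0 15 13) = [15, 1, 2, 3, 4, 5, 6, 7, 8, 9, 10, 11, 12, 0, 14, 13]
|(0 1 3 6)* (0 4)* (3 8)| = 6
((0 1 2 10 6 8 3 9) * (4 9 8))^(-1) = (0 9 4 6 10 2 1)(3 8) = [9, 0, 1, 8, 6, 5, 10, 7, 3, 4, 2]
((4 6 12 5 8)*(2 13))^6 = (13)(4 6 12 5 8) = [0, 1, 2, 3, 6, 8, 12, 7, 4, 9, 10, 11, 5, 13]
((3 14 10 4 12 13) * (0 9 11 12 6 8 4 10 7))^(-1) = (0 7 14 3 13 12 11 9)(4 8 6) = [7, 1, 2, 13, 8, 5, 4, 14, 6, 0, 10, 9, 11, 12, 3]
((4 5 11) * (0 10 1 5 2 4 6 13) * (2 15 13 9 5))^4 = (0 4 10 15 1 13 2) = [4, 13, 0, 3, 10, 5, 6, 7, 8, 9, 15, 11, 12, 2, 14, 1]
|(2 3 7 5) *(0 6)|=|(0 6)(2 3 7 5)|=4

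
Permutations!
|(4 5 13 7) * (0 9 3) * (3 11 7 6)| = |(0 9 11 7 4 5 13 6 3)| = 9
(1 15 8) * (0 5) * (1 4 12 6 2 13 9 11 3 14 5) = [1, 15, 13, 14, 12, 0, 2, 7, 4, 11, 10, 3, 6, 9, 5, 8] = (0 1 15 8 4 12 6 2 13 9 11 3 14 5)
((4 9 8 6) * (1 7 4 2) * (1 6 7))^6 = (4 8)(7 9) = [0, 1, 2, 3, 8, 5, 6, 9, 4, 7]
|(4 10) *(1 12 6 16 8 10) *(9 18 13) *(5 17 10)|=9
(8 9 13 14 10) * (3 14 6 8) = [0, 1, 2, 14, 4, 5, 8, 7, 9, 13, 3, 11, 12, 6, 10] = (3 14 10)(6 8 9 13)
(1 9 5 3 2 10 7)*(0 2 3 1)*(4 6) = [2, 9, 10, 3, 6, 1, 4, 0, 8, 5, 7] = (0 2 10 7)(1 9 5)(4 6)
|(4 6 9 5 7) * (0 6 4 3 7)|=|(0 6 9 5)(3 7)|=4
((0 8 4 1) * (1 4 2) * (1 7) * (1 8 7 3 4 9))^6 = (0 9 3 8)(1 4 2 7) = [9, 4, 7, 8, 2, 5, 6, 1, 0, 3]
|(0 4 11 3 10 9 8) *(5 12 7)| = |(0 4 11 3 10 9 8)(5 12 7)| = 21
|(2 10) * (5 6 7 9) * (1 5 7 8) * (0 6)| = 10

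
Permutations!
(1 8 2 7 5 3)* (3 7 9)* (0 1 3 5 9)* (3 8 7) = (0 1 7 9 5 3 8 2) = [1, 7, 0, 8, 4, 3, 6, 9, 2, 5]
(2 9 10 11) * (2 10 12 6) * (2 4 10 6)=(2 9 12)(4 10 11 6)=[0, 1, 9, 3, 10, 5, 4, 7, 8, 12, 11, 6, 2]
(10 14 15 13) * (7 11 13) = (7 11 13 10 14 15) = [0, 1, 2, 3, 4, 5, 6, 11, 8, 9, 14, 13, 12, 10, 15, 7]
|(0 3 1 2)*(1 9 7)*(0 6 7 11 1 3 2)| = |(0 2 6 7 3 9 11 1)| = 8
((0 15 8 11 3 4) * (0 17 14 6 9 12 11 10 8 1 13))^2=(0 1)(3 17 6 12)(4 14 9 11)(13 15)=[1, 0, 2, 17, 14, 5, 12, 7, 8, 11, 10, 4, 3, 15, 9, 13, 16, 6]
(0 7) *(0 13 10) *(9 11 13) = (0 7 9 11 13 10) = [7, 1, 2, 3, 4, 5, 6, 9, 8, 11, 0, 13, 12, 10]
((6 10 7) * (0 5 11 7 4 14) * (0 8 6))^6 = [11, 1, 2, 3, 14, 7, 10, 5, 6, 9, 4, 0, 12, 13, 8] = (0 11)(4 14 8 6 10)(5 7)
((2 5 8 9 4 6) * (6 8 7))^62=(2 7)(4 9 8)(5 6)=[0, 1, 7, 3, 9, 6, 5, 2, 4, 8]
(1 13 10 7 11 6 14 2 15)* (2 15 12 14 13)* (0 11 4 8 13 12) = (0 11 6 12 14 15 1 2)(4 8 13 10 7) = [11, 2, 0, 3, 8, 5, 12, 4, 13, 9, 7, 6, 14, 10, 15, 1]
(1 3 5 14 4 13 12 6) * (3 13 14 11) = (1 13 12 6)(3 5 11)(4 14) = [0, 13, 2, 5, 14, 11, 1, 7, 8, 9, 10, 3, 6, 12, 4]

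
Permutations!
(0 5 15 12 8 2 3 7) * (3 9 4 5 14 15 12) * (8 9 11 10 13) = [14, 1, 11, 7, 5, 12, 6, 0, 2, 4, 13, 10, 9, 8, 15, 3] = (0 14 15 3 7)(2 11 10 13 8)(4 5 12 9)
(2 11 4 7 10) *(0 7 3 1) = (0 7 10 2 11 4 3 1) = [7, 0, 11, 1, 3, 5, 6, 10, 8, 9, 2, 4]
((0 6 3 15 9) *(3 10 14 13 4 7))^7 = [3, 1, 2, 13, 10, 5, 15, 14, 8, 7, 9, 11, 12, 6, 0, 4] = (0 3 13 6 15 4 10 9 7 14)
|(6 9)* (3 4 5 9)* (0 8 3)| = 7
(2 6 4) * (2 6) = [0, 1, 2, 3, 6, 5, 4] = (4 6)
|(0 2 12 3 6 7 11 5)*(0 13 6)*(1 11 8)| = 28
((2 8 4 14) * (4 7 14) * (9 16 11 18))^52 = [0, 1, 2, 3, 4, 5, 6, 7, 8, 9, 10, 11, 12, 13, 14, 15, 16, 17, 18] = (18)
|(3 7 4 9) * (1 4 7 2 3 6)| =4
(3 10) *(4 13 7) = (3 10)(4 13 7) = [0, 1, 2, 10, 13, 5, 6, 4, 8, 9, 3, 11, 12, 7]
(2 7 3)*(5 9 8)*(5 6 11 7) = (2 5 9 8 6 11 7 3) = [0, 1, 5, 2, 4, 9, 11, 3, 6, 8, 10, 7]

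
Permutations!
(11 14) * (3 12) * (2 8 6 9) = (2 8 6 9)(3 12)(11 14) = [0, 1, 8, 12, 4, 5, 9, 7, 6, 2, 10, 14, 3, 13, 11]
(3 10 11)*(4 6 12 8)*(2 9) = (2 9)(3 10 11)(4 6 12 8) = [0, 1, 9, 10, 6, 5, 12, 7, 4, 2, 11, 3, 8]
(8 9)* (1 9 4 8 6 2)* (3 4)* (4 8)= (1 9 6 2)(3 8)= [0, 9, 1, 8, 4, 5, 2, 7, 3, 6]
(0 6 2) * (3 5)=[6, 1, 0, 5, 4, 3, 2]=(0 6 2)(3 5)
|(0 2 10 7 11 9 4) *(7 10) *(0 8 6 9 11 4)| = |(11)(0 2 7 4 8 6 9)| = 7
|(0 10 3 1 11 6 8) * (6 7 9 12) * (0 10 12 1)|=|(0 12 6 8 10 3)(1 11 7 9)|=12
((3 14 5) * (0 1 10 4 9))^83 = [4, 9, 2, 5, 1, 14, 6, 7, 8, 10, 0, 11, 12, 13, 3] = (0 4 1 9 10)(3 5 14)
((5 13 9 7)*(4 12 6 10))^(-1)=(4 10 6 12)(5 7 9 13)=[0, 1, 2, 3, 10, 7, 12, 9, 8, 13, 6, 11, 4, 5]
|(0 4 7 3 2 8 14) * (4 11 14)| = 15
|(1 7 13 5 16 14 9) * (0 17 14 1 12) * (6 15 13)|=35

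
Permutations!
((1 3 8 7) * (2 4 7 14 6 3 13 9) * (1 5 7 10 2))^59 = [0, 9, 10, 6, 2, 7, 14, 5, 3, 13, 4, 11, 12, 1, 8] = (1 9 13)(2 10 4)(3 6 14 8)(5 7)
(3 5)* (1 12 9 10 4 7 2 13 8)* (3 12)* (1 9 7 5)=[0, 3, 13, 1, 5, 12, 6, 2, 9, 10, 4, 11, 7, 8]=(1 3)(2 13 8 9 10 4 5 12 7)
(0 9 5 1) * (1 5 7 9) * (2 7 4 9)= [1, 0, 7, 3, 9, 5, 6, 2, 8, 4]= (0 1)(2 7)(4 9)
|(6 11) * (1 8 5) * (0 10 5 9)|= 6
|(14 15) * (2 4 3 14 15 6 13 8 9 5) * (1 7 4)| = 11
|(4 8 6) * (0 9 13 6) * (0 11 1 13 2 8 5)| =|(0 9 2 8 11 1 13 6 4 5)| =10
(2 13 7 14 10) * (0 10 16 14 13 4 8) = (0 10 2 4 8)(7 13)(14 16) = [10, 1, 4, 3, 8, 5, 6, 13, 0, 9, 2, 11, 12, 7, 16, 15, 14]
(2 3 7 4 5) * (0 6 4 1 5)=(0 6 4)(1 5 2 3 7)=[6, 5, 3, 7, 0, 2, 4, 1]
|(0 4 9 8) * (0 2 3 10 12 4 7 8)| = 9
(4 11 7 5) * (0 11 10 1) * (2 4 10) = (0 11 7 5 10 1)(2 4) = [11, 0, 4, 3, 2, 10, 6, 5, 8, 9, 1, 7]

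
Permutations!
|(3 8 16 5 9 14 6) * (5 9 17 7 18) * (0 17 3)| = |(0 17 7 18 5 3 8 16 9 14 6)| = 11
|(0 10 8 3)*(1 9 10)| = 6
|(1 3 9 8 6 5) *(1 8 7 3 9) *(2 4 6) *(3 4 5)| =|(1 9 7 4 6 3)(2 5 8)| =6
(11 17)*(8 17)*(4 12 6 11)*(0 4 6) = (0 4 12)(6 11 8 17) = [4, 1, 2, 3, 12, 5, 11, 7, 17, 9, 10, 8, 0, 13, 14, 15, 16, 6]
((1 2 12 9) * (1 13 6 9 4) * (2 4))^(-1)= (1 4)(2 12)(6 13 9)= [0, 4, 12, 3, 1, 5, 13, 7, 8, 6, 10, 11, 2, 9]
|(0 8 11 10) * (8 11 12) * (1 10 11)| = 6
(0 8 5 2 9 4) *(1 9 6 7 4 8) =(0 1 9 8 5 2 6 7 4) =[1, 9, 6, 3, 0, 2, 7, 4, 5, 8]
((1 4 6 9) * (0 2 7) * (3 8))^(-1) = (0 7 2)(1 9 6 4)(3 8) = [7, 9, 0, 8, 1, 5, 4, 2, 3, 6]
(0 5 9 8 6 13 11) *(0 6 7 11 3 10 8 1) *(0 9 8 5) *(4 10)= (1 9)(3 4 10 5 8 7 11 6 13)= [0, 9, 2, 4, 10, 8, 13, 11, 7, 1, 5, 6, 12, 3]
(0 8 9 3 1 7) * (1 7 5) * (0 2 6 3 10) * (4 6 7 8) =(0 4 6 3 8 9 10)(1 5)(2 7) =[4, 5, 7, 8, 6, 1, 3, 2, 9, 10, 0]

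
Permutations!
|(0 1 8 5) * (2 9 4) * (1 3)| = 15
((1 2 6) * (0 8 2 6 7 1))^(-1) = (0 6 1 7 2 8) = [6, 7, 8, 3, 4, 5, 1, 2, 0]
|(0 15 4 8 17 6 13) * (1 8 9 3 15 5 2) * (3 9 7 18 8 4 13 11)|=14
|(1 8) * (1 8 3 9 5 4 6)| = 6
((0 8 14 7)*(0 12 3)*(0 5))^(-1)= [5, 1, 2, 12, 4, 3, 6, 14, 0, 9, 10, 11, 7, 13, 8]= (0 5 3 12 7 14 8)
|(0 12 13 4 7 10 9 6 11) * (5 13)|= 10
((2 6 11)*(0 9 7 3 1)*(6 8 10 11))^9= (0 1 3 7 9)(2 8 10 11)= [1, 3, 8, 7, 4, 5, 6, 9, 10, 0, 11, 2]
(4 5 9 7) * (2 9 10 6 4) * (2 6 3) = [0, 1, 9, 2, 5, 10, 4, 6, 8, 7, 3] = (2 9 7 6 4 5 10 3)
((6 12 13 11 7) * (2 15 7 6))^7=(2 15 7)(6 11 13 12)=[0, 1, 15, 3, 4, 5, 11, 2, 8, 9, 10, 13, 6, 12, 14, 7]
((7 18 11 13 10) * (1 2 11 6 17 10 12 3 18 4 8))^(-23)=(1 13 18 10 8 11 3 17 4 2 12 6 7)=[0, 13, 12, 17, 2, 5, 7, 1, 11, 9, 8, 3, 6, 18, 14, 15, 16, 4, 10]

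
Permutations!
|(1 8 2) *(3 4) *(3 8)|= 5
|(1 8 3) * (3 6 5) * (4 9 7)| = 15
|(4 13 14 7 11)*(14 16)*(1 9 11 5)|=|(1 9 11 4 13 16 14 7 5)|=9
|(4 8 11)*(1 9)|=6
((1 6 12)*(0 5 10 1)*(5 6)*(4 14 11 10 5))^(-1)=(0 12 6)(1 10 11 14 4)=[12, 10, 2, 3, 1, 5, 0, 7, 8, 9, 11, 14, 6, 13, 4]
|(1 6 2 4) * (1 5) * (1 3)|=6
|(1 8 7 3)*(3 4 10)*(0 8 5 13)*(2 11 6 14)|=|(0 8 7 4 10 3 1 5 13)(2 11 6 14)|=36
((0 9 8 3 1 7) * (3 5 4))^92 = (0 4)(1 8)(3 9)(5 7) = [4, 8, 2, 9, 0, 7, 6, 5, 1, 3]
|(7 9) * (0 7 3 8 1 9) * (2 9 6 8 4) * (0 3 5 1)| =|(0 7 3 4 2 9 5 1 6 8)| =10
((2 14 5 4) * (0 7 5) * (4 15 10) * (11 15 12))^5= (0 15)(2 12)(4 5)(7 10)(11 14)= [15, 1, 12, 3, 5, 4, 6, 10, 8, 9, 7, 14, 2, 13, 11, 0]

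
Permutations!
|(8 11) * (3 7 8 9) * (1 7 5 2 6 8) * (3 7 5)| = |(1 5 2 6 8 11 9 7)| = 8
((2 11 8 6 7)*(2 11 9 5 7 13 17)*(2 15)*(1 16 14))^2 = [0, 14, 5, 3, 4, 11, 17, 8, 13, 7, 10, 6, 12, 15, 16, 9, 1, 2] = (1 14 16)(2 5 11 6 17)(7 8 13 15 9)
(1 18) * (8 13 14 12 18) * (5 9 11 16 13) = [0, 8, 2, 3, 4, 9, 6, 7, 5, 11, 10, 16, 18, 14, 12, 15, 13, 17, 1] = (1 8 5 9 11 16 13 14 12 18)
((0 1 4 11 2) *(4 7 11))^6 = (0 1 7 11 2) = [1, 7, 0, 3, 4, 5, 6, 11, 8, 9, 10, 2]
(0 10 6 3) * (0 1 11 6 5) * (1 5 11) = (0 10 11 6 3 5) = [10, 1, 2, 5, 4, 0, 3, 7, 8, 9, 11, 6]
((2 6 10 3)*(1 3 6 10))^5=[0, 1, 2, 3, 4, 5, 6, 7, 8, 9, 10]=(10)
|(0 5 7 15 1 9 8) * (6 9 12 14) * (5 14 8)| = |(0 14 6 9 5 7 15 1 12 8)| = 10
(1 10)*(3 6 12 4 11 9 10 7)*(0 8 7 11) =[8, 11, 2, 6, 0, 5, 12, 3, 7, 10, 1, 9, 4] =(0 8 7 3 6 12 4)(1 11 9 10)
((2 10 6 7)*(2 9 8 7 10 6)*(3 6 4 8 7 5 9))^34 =(2 6 7 5 4 10 3 9 8) =[0, 1, 6, 9, 10, 4, 7, 5, 2, 8, 3]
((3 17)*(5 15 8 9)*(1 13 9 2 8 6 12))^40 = (17)(1 6 5 13 12 15 9) = [0, 6, 2, 3, 4, 13, 5, 7, 8, 1, 10, 11, 15, 12, 14, 9, 16, 17]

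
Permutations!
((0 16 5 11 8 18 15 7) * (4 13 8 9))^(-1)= (0 7 15 18 8 13 4 9 11 5 16)= [7, 1, 2, 3, 9, 16, 6, 15, 13, 11, 10, 5, 12, 4, 14, 18, 0, 17, 8]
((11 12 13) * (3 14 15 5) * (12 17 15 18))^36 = (18) = [0, 1, 2, 3, 4, 5, 6, 7, 8, 9, 10, 11, 12, 13, 14, 15, 16, 17, 18]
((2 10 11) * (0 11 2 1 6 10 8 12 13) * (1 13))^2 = (0 13 11)(1 10 8)(2 12 6) = [13, 10, 12, 3, 4, 5, 2, 7, 1, 9, 8, 0, 6, 11]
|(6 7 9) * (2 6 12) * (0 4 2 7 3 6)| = |(0 4 2)(3 6)(7 9 12)| = 6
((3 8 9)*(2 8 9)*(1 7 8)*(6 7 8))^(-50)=[0, 8, 1, 3, 4, 5, 6, 7, 2, 9]=(9)(1 8 2)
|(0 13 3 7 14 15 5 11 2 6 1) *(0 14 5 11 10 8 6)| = 13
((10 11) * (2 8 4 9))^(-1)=[0, 1, 9, 3, 8, 5, 6, 7, 2, 4, 11, 10]=(2 9 4 8)(10 11)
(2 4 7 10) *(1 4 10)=(1 4 7)(2 10)=[0, 4, 10, 3, 7, 5, 6, 1, 8, 9, 2]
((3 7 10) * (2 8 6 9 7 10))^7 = (2 6 7 8 9)(3 10) = [0, 1, 6, 10, 4, 5, 7, 8, 9, 2, 3]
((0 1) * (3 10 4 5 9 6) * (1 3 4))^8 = (10) = [0, 1, 2, 3, 4, 5, 6, 7, 8, 9, 10]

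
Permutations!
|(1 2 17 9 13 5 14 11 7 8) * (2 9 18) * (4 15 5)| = 30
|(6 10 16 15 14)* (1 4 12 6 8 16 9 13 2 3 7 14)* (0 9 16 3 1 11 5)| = 52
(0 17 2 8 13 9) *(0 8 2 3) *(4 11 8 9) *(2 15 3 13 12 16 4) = [17, 1, 15, 0, 11, 5, 6, 7, 12, 9, 10, 8, 16, 2, 14, 3, 4, 13] = (0 17 13 2 15 3)(4 11 8 12 16)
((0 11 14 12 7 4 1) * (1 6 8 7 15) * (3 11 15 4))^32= [1, 15, 2, 3, 4, 5, 6, 7, 8, 9, 10, 11, 12, 13, 14, 0]= (0 1 15)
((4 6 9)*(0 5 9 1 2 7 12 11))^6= (0 2 9 12 6)(1 5 7 4 11)= [2, 5, 9, 3, 11, 7, 0, 4, 8, 12, 10, 1, 6]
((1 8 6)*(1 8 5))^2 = (8) = [0, 1, 2, 3, 4, 5, 6, 7, 8]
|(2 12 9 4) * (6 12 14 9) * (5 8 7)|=|(2 14 9 4)(5 8 7)(6 12)|=12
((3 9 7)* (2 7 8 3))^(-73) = (2 7)(3 8 9) = [0, 1, 7, 8, 4, 5, 6, 2, 9, 3]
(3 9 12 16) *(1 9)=[0, 9, 2, 1, 4, 5, 6, 7, 8, 12, 10, 11, 16, 13, 14, 15, 3]=(1 9 12 16 3)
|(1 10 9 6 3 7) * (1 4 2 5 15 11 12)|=|(1 10 9 6 3 7 4 2 5 15 11 12)|=12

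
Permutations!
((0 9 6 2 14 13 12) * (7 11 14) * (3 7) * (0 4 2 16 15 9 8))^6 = (2 12 14 7)(3 4 13 11)(6 15)(9 16) = [0, 1, 12, 4, 13, 5, 15, 2, 8, 16, 10, 3, 14, 11, 7, 6, 9]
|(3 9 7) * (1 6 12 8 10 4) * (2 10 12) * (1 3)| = |(1 6 2 10 4 3 9 7)(8 12)| = 8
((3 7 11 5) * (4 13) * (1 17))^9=[0, 17, 2, 7, 13, 3, 6, 11, 8, 9, 10, 5, 12, 4, 14, 15, 16, 1]=(1 17)(3 7 11 5)(4 13)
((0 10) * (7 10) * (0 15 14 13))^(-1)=(0 13 14 15 10 7)=[13, 1, 2, 3, 4, 5, 6, 0, 8, 9, 7, 11, 12, 14, 15, 10]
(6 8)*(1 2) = (1 2)(6 8) = [0, 2, 1, 3, 4, 5, 8, 7, 6]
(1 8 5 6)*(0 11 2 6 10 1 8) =(0 11 2 6 8 5 10 1) =[11, 0, 6, 3, 4, 10, 8, 7, 5, 9, 1, 2]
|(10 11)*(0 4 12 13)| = 4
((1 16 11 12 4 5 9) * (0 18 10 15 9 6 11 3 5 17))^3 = (0 15 16 6 4 18 9 3 11 17 10 1 5 12) = [15, 5, 2, 11, 18, 12, 4, 7, 8, 3, 1, 17, 0, 13, 14, 16, 6, 10, 9]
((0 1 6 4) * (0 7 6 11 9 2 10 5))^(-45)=[2, 10, 1, 3, 4, 9, 6, 7, 8, 0, 11, 5]=(0 2 1 10 11 5 9)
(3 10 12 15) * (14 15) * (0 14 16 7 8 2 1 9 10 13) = (0 14 15 3 13)(1 9 10 12 16 7 8 2) = [14, 9, 1, 13, 4, 5, 6, 8, 2, 10, 12, 11, 16, 0, 15, 3, 7]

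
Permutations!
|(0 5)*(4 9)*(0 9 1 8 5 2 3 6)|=20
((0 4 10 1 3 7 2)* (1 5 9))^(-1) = (0 2 7 3 1 9 5 10 4) = [2, 9, 7, 1, 0, 10, 6, 3, 8, 5, 4]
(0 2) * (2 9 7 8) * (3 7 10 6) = (0 9 10 6 3 7 8 2) = [9, 1, 0, 7, 4, 5, 3, 8, 2, 10, 6]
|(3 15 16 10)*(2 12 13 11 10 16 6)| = 8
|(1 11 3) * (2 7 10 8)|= 12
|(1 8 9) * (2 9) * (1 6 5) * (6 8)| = |(1 6 5)(2 9 8)| = 3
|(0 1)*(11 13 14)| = |(0 1)(11 13 14)| = 6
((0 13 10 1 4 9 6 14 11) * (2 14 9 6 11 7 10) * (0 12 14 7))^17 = (0 1 12 7 9 13 4 14 10 11 2 6) = [1, 12, 6, 3, 14, 5, 0, 9, 8, 13, 11, 2, 7, 4, 10]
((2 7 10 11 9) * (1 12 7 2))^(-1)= [0, 9, 2, 3, 4, 5, 6, 12, 8, 11, 7, 10, 1]= (1 9 11 10 7 12)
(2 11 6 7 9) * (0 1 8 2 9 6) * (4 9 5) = (0 1 8 2 11)(4 9 5)(6 7) = [1, 8, 11, 3, 9, 4, 7, 6, 2, 5, 10, 0]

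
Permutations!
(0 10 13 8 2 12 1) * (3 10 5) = (0 5 3 10 13 8 2 12 1) = [5, 0, 12, 10, 4, 3, 6, 7, 2, 9, 13, 11, 1, 8]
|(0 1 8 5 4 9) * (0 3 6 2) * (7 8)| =10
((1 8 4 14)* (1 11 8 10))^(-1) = (1 10)(4 8 11 14) = [0, 10, 2, 3, 8, 5, 6, 7, 11, 9, 1, 14, 12, 13, 4]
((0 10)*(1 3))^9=(0 10)(1 3)=[10, 3, 2, 1, 4, 5, 6, 7, 8, 9, 0]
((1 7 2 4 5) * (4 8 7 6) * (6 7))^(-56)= (8)= [0, 1, 2, 3, 4, 5, 6, 7, 8]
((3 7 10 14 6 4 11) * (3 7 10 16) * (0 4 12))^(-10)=(16)=[0, 1, 2, 3, 4, 5, 6, 7, 8, 9, 10, 11, 12, 13, 14, 15, 16]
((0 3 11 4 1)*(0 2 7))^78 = (0 3 11 4 1 2 7) = [3, 2, 7, 11, 1, 5, 6, 0, 8, 9, 10, 4]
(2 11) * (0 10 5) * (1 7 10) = [1, 7, 11, 3, 4, 0, 6, 10, 8, 9, 5, 2] = (0 1 7 10 5)(2 11)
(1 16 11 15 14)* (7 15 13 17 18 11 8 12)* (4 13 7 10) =(1 16 8 12 10 4 13 17 18 11 7 15 14) =[0, 16, 2, 3, 13, 5, 6, 15, 12, 9, 4, 7, 10, 17, 1, 14, 8, 18, 11]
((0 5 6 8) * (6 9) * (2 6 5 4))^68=(9)(0 6 4 8 2)=[6, 1, 0, 3, 8, 5, 4, 7, 2, 9]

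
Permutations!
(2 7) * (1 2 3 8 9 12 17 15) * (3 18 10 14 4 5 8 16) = (1 2 7 18 10 14 4 5 8 9 12 17 15)(3 16) = [0, 2, 7, 16, 5, 8, 6, 18, 9, 12, 14, 11, 17, 13, 4, 1, 3, 15, 10]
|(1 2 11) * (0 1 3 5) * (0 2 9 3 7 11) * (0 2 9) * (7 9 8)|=6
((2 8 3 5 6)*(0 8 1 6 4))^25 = (8)(1 6 2) = [0, 6, 1, 3, 4, 5, 2, 7, 8]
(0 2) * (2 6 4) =(0 6 4 2) =[6, 1, 0, 3, 2, 5, 4]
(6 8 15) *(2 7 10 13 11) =(2 7 10 13 11)(6 8 15) =[0, 1, 7, 3, 4, 5, 8, 10, 15, 9, 13, 2, 12, 11, 14, 6]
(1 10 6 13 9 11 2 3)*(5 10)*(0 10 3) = (0 10 6 13 9 11 2)(1 5 3) = [10, 5, 0, 1, 4, 3, 13, 7, 8, 11, 6, 2, 12, 9]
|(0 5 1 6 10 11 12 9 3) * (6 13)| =10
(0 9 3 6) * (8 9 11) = (0 11 8 9 3 6) = [11, 1, 2, 6, 4, 5, 0, 7, 9, 3, 10, 8]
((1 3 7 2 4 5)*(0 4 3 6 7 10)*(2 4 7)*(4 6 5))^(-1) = (0 10 3 2 6 7)(1 5) = [10, 5, 6, 2, 4, 1, 7, 0, 8, 9, 3]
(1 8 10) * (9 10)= (1 8 9 10)= [0, 8, 2, 3, 4, 5, 6, 7, 9, 10, 1]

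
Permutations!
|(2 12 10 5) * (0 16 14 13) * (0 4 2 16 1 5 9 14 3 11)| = |(0 1 5 16 3 11)(2 12 10 9 14 13 4)| = 42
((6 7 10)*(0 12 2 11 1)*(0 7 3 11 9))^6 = (0 2)(9 12) = [2, 1, 0, 3, 4, 5, 6, 7, 8, 12, 10, 11, 9]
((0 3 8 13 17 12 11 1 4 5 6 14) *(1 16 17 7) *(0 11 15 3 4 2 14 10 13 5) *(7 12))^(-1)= (0 4)(1 7 17 16 11 14 2)(3 15 12 13 10 6 5 8)= [4, 7, 1, 15, 0, 8, 5, 17, 3, 9, 6, 14, 13, 10, 2, 12, 11, 16]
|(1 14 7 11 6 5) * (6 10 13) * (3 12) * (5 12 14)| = 8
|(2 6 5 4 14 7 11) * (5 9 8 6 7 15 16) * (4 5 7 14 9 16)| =|(2 14 15 4 9 8 6 16 7 11)| =10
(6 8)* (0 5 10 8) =(0 5 10 8 6) =[5, 1, 2, 3, 4, 10, 0, 7, 6, 9, 8]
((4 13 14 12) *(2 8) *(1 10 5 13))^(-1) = [0, 4, 8, 3, 12, 10, 6, 7, 2, 9, 1, 11, 14, 5, 13] = (1 4 12 14 13 5 10)(2 8)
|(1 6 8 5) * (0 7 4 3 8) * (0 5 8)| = 12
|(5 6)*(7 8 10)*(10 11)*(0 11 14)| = |(0 11 10 7 8 14)(5 6)| = 6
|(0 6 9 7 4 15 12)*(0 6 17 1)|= 6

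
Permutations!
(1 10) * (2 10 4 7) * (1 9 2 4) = (2 10 9)(4 7) = [0, 1, 10, 3, 7, 5, 6, 4, 8, 2, 9]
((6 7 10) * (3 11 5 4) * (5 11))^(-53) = [0, 1, 2, 5, 3, 4, 7, 10, 8, 9, 6, 11] = (11)(3 5 4)(6 7 10)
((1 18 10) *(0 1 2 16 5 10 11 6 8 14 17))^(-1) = (0 17 14 8 6 11 18 1)(2 10 5 16) = [17, 0, 10, 3, 4, 16, 11, 7, 6, 9, 5, 18, 12, 13, 8, 15, 2, 14, 1]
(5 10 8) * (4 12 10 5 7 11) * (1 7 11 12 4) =[0, 7, 2, 3, 4, 5, 6, 12, 11, 9, 8, 1, 10] =(1 7 12 10 8 11)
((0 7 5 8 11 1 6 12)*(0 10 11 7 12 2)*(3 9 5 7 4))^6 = (0 2 6 1 11 10 12)(3 9 5 8 4) = [2, 11, 6, 9, 3, 8, 1, 7, 4, 5, 12, 10, 0]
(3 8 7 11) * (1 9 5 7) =(1 9 5 7 11 3 8) =[0, 9, 2, 8, 4, 7, 6, 11, 1, 5, 10, 3]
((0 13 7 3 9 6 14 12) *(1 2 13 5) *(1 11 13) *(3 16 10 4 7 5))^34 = (0 14 9)(3 12 6)(4 16)(5 11 13)(7 10) = [14, 1, 2, 12, 16, 11, 3, 10, 8, 0, 7, 13, 6, 5, 9, 15, 4]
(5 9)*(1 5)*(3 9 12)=[0, 5, 2, 9, 4, 12, 6, 7, 8, 1, 10, 11, 3]=(1 5 12 3 9)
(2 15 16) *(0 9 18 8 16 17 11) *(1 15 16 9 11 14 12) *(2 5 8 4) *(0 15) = [11, 0, 16, 3, 2, 8, 6, 7, 9, 18, 10, 15, 1, 13, 12, 17, 5, 14, 4] = (0 11 15 17 14 12 1)(2 16 5 8 9 18 4)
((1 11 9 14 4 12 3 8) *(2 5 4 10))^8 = (1 12 2 9 8 4 10 11 3 5 14) = [0, 12, 9, 5, 10, 14, 6, 7, 4, 8, 11, 3, 2, 13, 1]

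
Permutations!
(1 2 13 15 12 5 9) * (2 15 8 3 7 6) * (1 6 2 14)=(1 15 12 5 9 6 14)(2 13 8 3 7)=[0, 15, 13, 7, 4, 9, 14, 2, 3, 6, 10, 11, 5, 8, 1, 12]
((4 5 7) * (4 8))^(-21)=[0, 1, 2, 3, 8, 4, 6, 5, 7]=(4 8 7 5)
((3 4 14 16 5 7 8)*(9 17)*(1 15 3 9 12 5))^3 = [0, 4, 2, 16, 1, 9, 6, 17, 12, 5, 10, 11, 8, 13, 15, 14, 3, 7] = (1 4)(3 16)(5 9)(7 17)(8 12)(14 15)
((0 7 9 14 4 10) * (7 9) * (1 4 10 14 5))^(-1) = [10, 5, 2, 3, 1, 9, 6, 7, 8, 0, 14, 11, 12, 13, 4] = (0 10 14 4 1 5 9)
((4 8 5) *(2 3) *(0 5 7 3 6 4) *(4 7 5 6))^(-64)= [0, 1, 2, 3, 4, 5, 6, 7, 8]= (8)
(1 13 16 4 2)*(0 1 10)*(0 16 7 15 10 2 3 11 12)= (0 1 13 7 15 10 16 4 3 11 12)= [1, 13, 2, 11, 3, 5, 6, 15, 8, 9, 16, 12, 0, 7, 14, 10, 4]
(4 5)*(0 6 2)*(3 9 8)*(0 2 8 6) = (3 9 6 8)(4 5) = [0, 1, 2, 9, 5, 4, 8, 7, 3, 6]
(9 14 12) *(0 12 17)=[12, 1, 2, 3, 4, 5, 6, 7, 8, 14, 10, 11, 9, 13, 17, 15, 16, 0]=(0 12 9 14 17)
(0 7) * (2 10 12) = (0 7)(2 10 12) = [7, 1, 10, 3, 4, 5, 6, 0, 8, 9, 12, 11, 2]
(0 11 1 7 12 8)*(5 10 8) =(0 11 1 7 12 5 10 8) =[11, 7, 2, 3, 4, 10, 6, 12, 0, 9, 8, 1, 5]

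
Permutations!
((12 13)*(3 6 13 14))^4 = (3 14 12 13 6) = [0, 1, 2, 14, 4, 5, 3, 7, 8, 9, 10, 11, 13, 6, 12]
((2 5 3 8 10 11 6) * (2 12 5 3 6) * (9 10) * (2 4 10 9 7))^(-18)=(12)(2 8)(3 7)=[0, 1, 8, 7, 4, 5, 6, 3, 2, 9, 10, 11, 12]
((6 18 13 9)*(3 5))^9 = (3 5)(6 18 13 9) = [0, 1, 2, 5, 4, 3, 18, 7, 8, 6, 10, 11, 12, 9, 14, 15, 16, 17, 13]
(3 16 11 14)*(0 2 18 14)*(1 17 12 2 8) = (0 8 1 17 12 2 18 14 3 16 11) = [8, 17, 18, 16, 4, 5, 6, 7, 1, 9, 10, 0, 2, 13, 3, 15, 11, 12, 14]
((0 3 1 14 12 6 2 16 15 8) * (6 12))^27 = (16) = [0, 1, 2, 3, 4, 5, 6, 7, 8, 9, 10, 11, 12, 13, 14, 15, 16]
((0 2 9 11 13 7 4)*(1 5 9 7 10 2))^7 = [2, 7, 11, 3, 10, 4, 6, 13, 8, 0, 9, 1, 12, 5] = (0 2 11 1 7 13 5 4 10 9)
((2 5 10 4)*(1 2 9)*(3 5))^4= (1 10 2 4 3 9 5)= [0, 10, 4, 9, 3, 1, 6, 7, 8, 5, 2]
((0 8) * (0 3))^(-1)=[3, 1, 2, 8, 4, 5, 6, 7, 0]=(0 3 8)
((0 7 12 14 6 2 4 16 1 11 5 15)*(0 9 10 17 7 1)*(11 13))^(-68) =(0 6 17 5)(1 2 7 15)(4 12 9 13)(10 11 16 14) =[6, 2, 7, 3, 12, 0, 17, 15, 8, 13, 11, 16, 9, 4, 10, 1, 14, 5]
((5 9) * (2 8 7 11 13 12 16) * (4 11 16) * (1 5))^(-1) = (1 9 5)(2 16 7 8)(4 12 13 11) = [0, 9, 16, 3, 12, 1, 6, 8, 2, 5, 10, 4, 13, 11, 14, 15, 7]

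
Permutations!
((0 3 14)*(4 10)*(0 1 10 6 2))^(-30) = [14, 4, 3, 1, 2, 5, 0, 7, 8, 9, 6, 11, 12, 13, 10] = (0 14 10 6)(1 4 2 3)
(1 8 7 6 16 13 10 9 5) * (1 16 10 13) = (1 8 7 6 10 9 5 16) = [0, 8, 2, 3, 4, 16, 10, 6, 7, 5, 9, 11, 12, 13, 14, 15, 1]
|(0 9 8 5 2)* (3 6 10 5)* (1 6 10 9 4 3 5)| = |(0 4 3 10 1 6 9 8 5 2)| = 10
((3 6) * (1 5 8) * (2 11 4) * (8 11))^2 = (1 11 2)(4 8 5) = [0, 11, 1, 3, 8, 4, 6, 7, 5, 9, 10, 2]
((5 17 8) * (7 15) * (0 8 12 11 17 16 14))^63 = (17)(0 16 8 14 5)(7 15) = [16, 1, 2, 3, 4, 0, 6, 15, 14, 9, 10, 11, 12, 13, 5, 7, 8, 17]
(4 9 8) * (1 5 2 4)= (1 5 2 4 9 8)= [0, 5, 4, 3, 9, 2, 6, 7, 1, 8]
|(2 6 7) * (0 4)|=|(0 4)(2 6 7)|=6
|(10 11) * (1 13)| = 2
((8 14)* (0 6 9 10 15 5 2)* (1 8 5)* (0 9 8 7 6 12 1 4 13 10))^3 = (0 7 14 9 1 8 2 12 6 5)(4 15 10 13) = [7, 8, 12, 3, 15, 0, 5, 14, 2, 1, 13, 11, 6, 4, 9, 10]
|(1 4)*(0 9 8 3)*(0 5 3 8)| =|(0 9)(1 4)(3 5)| =2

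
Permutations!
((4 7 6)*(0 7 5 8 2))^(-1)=(0 2 8 5 4 6 7)=[2, 1, 8, 3, 6, 4, 7, 0, 5]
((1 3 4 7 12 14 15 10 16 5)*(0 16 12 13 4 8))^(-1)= (0 8 3 1 5 16)(4 13 7)(10 15 14 12)= [8, 5, 2, 1, 13, 16, 6, 4, 3, 9, 15, 11, 10, 7, 12, 14, 0]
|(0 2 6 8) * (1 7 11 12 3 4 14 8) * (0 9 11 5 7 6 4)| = 18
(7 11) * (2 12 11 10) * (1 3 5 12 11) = (1 3 5 12)(2 11 7 10) = [0, 3, 11, 5, 4, 12, 6, 10, 8, 9, 2, 7, 1]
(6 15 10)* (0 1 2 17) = (0 1 2 17)(6 15 10) = [1, 2, 17, 3, 4, 5, 15, 7, 8, 9, 6, 11, 12, 13, 14, 10, 16, 0]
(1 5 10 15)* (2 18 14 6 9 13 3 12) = (1 5 10 15)(2 18 14 6 9 13 3 12) = [0, 5, 18, 12, 4, 10, 9, 7, 8, 13, 15, 11, 2, 3, 6, 1, 16, 17, 14]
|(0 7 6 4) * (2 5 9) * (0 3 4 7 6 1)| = |(0 6 7 1)(2 5 9)(3 4)| = 12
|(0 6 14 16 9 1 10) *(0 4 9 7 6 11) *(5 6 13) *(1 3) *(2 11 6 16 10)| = 20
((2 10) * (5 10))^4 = [0, 1, 5, 3, 4, 10, 6, 7, 8, 9, 2] = (2 5 10)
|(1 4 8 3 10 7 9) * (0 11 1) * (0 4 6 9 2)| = |(0 11 1 6 9 4 8 3 10 7 2)| = 11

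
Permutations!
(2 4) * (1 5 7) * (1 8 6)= (1 5 7 8 6)(2 4)= [0, 5, 4, 3, 2, 7, 1, 8, 6]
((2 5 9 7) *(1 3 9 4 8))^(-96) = (9) = [0, 1, 2, 3, 4, 5, 6, 7, 8, 9]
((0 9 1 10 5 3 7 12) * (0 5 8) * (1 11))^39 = (0 1)(3 5 12 7)(8 11)(9 10) = [1, 0, 2, 5, 4, 12, 6, 3, 11, 10, 9, 8, 7]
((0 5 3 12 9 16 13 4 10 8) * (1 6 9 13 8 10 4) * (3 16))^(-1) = [8, 13, 2, 9, 4, 0, 1, 7, 16, 6, 10, 11, 3, 12, 14, 15, 5] = (0 8 16 5)(1 13 12 3 9 6)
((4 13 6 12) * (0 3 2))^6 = (4 6)(12 13) = [0, 1, 2, 3, 6, 5, 4, 7, 8, 9, 10, 11, 13, 12]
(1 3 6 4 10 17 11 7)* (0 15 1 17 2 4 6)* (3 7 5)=(0 15 1 7 17 11 5 3)(2 4 10)=[15, 7, 4, 0, 10, 3, 6, 17, 8, 9, 2, 5, 12, 13, 14, 1, 16, 11]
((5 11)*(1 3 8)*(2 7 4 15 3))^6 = [0, 8, 1, 15, 7, 5, 6, 2, 3, 9, 10, 11, 12, 13, 14, 4] = (1 8 3 15 4 7 2)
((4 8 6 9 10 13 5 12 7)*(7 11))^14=(4 10 11 6 5)(7 9 12 8 13)=[0, 1, 2, 3, 10, 4, 5, 9, 13, 12, 11, 6, 8, 7]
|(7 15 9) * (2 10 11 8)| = 12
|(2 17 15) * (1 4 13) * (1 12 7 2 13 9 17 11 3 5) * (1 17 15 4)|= 11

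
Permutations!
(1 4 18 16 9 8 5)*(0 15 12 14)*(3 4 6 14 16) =(0 15 12 16 9 8 5 1 6 14)(3 4 18) =[15, 6, 2, 4, 18, 1, 14, 7, 5, 8, 10, 11, 16, 13, 0, 12, 9, 17, 3]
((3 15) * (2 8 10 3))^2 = (2 10 15 8 3) = [0, 1, 10, 2, 4, 5, 6, 7, 3, 9, 15, 11, 12, 13, 14, 8]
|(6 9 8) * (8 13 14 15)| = |(6 9 13 14 15 8)| = 6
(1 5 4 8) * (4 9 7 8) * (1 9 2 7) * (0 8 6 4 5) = (0 8 9 1)(2 7 6 4 5) = [8, 0, 7, 3, 5, 2, 4, 6, 9, 1]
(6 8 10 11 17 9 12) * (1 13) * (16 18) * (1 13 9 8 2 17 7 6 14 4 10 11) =[0, 9, 17, 3, 10, 5, 2, 6, 11, 12, 1, 7, 14, 13, 4, 15, 18, 8, 16] =(1 9 12 14 4 10)(2 17 8 11 7 6)(16 18)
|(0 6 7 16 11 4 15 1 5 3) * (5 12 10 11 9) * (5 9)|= |(0 6 7 16 5 3)(1 12 10 11 4 15)|= 6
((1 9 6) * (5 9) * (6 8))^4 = (1 6 8 9 5) = [0, 6, 2, 3, 4, 1, 8, 7, 9, 5]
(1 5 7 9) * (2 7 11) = [0, 5, 7, 3, 4, 11, 6, 9, 8, 1, 10, 2] = (1 5 11 2 7 9)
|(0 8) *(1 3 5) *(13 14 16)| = 6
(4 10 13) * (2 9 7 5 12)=(2 9 7 5 12)(4 10 13)=[0, 1, 9, 3, 10, 12, 6, 5, 8, 7, 13, 11, 2, 4]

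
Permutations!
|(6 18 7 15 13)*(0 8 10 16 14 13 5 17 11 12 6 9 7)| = 15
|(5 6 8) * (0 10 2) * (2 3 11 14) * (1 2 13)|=|(0 10 3 11 14 13 1 2)(5 6 8)|=24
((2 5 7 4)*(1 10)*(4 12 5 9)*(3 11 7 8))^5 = (1 10)(2 4 9)(3 8 5 12 7 11) = [0, 10, 4, 8, 9, 12, 6, 11, 5, 2, 1, 3, 7]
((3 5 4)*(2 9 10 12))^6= (2 10)(9 12)= [0, 1, 10, 3, 4, 5, 6, 7, 8, 12, 2, 11, 9]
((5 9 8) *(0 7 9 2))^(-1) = [2, 1, 5, 3, 4, 8, 6, 0, 9, 7] = (0 2 5 8 9 7)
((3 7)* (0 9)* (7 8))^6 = (9) = [0, 1, 2, 3, 4, 5, 6, 7, 8, 9]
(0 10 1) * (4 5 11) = (0 10 1)(4 5 11) = [10, 0, 2, 3, 5, 11, 6, 7, 8, 9, 1, 4]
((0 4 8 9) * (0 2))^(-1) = (0 2 9 8 4) = [2, 1, 9, 3, 0, 5, 6, 7, 4, 8]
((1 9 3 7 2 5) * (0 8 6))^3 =(1 7)(2 9)(3 5) =[0, 7, 9, 5, 4, 3, 6, 1, 8, 2]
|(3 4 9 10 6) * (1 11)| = |(1 11)(3 4 9 10 6)| = 10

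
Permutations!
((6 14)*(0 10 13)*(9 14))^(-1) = (0 13 10)(6 14 9) = [13, 1, 2, 3, 4, 5, 14, 7, 8, 6, 0, 11, 12, 10, 9]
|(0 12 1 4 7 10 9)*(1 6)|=8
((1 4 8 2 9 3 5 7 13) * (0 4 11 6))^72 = [0, 1, 2, 3, 4, 5, 6, 7, 8, 9, 10, 11, 12, 13] = (13)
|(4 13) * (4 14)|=3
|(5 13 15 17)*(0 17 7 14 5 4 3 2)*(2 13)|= 10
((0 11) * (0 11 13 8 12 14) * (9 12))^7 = (0 13 8 9 12 14) = [13, 1, 2, 3, 4, 5, 6, 7, 9, 12, 10, 11, 14, 8, 0]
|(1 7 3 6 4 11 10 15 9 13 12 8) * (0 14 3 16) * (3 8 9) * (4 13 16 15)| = |(0 14 8 1 7 15 3 6 13 12 9 16)(4 11 10)| = 12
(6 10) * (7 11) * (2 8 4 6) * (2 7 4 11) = [0, 1, 8, 3, 6, 5, 10, 2, 11, 9, 7, 4] = (2 8 11 4 6 10 7)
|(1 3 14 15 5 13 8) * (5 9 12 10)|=10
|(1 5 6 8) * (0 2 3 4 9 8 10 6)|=8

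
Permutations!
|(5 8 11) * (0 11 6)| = |(0 11 5 8 6)| = 5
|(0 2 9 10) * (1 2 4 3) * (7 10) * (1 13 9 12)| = 21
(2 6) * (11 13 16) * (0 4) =(0 4)(2 6)(11 13 16) =[4, 1, 6, 3, 0, 5, 2, 7, 8, 9, 10, 13, 12, 16, 14, 15, 11]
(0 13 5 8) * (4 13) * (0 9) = [4, 1, 2, 3, 13, 8, 6, 7, 9, 0, 10, 11, 12, 5] = (0 4 13 5 8 9)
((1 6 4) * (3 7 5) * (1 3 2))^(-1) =[0, 2, 5, 4, 6, 7, 1, 3] =(1 2 5 7 3 4 6)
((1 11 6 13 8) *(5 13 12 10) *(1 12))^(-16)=(1 6 11)(5 10 12 8 13)=[0, 6, 2, 3, 4, 10, 11, 7, 13, 9, 12, 1, 8, 5]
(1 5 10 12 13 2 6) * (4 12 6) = [0, 5, 4, 3, 12, 10, 1, 7, 8, 9, 6, 11, 13, 2] = (1 5 10 6)(2 4 12 13)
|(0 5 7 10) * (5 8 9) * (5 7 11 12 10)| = |(0 8 9 7 5 11 12 10)| = 8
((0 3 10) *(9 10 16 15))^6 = (16) = [0, 1, 2, 3, 4, 5, 6, 7, 8, 9, 10, 11, 12, 13, 14, 15, 16]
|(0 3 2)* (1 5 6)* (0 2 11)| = |(0 3 11)(1 5 6)| = 3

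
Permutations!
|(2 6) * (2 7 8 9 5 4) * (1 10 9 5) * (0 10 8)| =10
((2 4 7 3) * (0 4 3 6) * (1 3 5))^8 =(7) =[0, 1, 2, 3, 4, 5, 6, 7]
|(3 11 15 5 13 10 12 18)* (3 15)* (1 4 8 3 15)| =|(1 4 8 3 11 15 5 13 10 12 18)| =11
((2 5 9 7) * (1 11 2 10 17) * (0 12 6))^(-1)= [6, 17, 11, 3, 4, 2, 12, 9, 8, 5, 7, 1, 0, 13, 14, 15, 16, 10]= (0 6 12)(1 17 10 7 9 5 2 11)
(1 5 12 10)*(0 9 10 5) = (0 9 10 1)(5 12) = [9, 0, 2, 3, 4, 12, 6, 7, 8, 10, 1, 11, 5]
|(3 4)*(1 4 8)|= |(1 4 3 8)|= 4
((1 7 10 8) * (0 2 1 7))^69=(10)=[0, 1, 2, 3, 4, 5, 6, 7, 8, 9, 10]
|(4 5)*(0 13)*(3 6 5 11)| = |(0 13)(3 6 5 4 11)| = 10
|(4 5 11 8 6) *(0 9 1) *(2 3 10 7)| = 60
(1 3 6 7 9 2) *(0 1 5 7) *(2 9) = (9)(0 1 3 6)(2 5 7) = [1, 3, 5, 6, 4, 7, 0, 2, 8, 9]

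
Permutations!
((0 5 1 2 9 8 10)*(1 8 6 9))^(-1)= (0 10 8 5)(1 2)(6 9)= [10, 2, 1, 3, 4, 0, 9, 7, 5, 6, 8]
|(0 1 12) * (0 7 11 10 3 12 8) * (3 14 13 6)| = 24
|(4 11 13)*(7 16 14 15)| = 12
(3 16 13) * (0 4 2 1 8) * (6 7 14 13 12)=[4, 8, 1, 16, 2, 5, 7, 14, 0, 9, 10, 11, 6, 3, 13, 15, 12]=(0 4 2 1 8)(3 16 12 6 7 14 13)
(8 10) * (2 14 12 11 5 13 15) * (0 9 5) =(0 9 5 13 15 2 14 12 11)(8 10) =[9, 1, 14, 3, 4, 13, 6, 7, 10, 5, 8, 0, 11, 15, 12, 2]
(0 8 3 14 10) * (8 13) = (0 13 8 3 14 10) = [13, 1, 2, 14, 4, 5, 6, 7, 3, 9, 0, 11, 12, 8, 10]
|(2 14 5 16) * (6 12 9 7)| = 4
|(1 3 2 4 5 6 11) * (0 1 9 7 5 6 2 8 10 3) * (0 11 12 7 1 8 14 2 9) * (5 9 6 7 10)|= 14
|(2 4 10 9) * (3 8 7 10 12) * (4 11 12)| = 8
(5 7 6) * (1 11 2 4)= [0, 11, 4, 3, 1, 7, 5, 6, 8, 9, 10, 2]= (1 11 2 4)(5 7 6)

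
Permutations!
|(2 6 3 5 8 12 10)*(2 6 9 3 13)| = |(2 9 3 5 8 12 10 6 13)| = 9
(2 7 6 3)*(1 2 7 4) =(1 2 4)(3 7 6) =[0, 2, 4, 7, 1, 5, 3, 6]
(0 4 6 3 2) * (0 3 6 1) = (6)(0 4 1)(2 3) = [4, 0, 3, 2, 1, 5, 6]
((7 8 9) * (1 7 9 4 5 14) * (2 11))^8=[0, 8, 2, 3, 14, 1, 6, 4, 5, 9, 10, 11, 12, 13, 7]=(1 8 5)(4 14 7)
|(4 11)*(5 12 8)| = 6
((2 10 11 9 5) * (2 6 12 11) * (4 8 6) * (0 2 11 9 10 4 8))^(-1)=(0 4 2)(5 9 12 6 8)(10 11)=[4, 1, 0, 3, 2, 9, 8, 7, 5, 12, 11, 10, 6]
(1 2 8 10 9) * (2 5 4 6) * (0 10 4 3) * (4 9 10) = (10)(0 4 6 2 8 9 1 5 3) = [4, 5, 8, 0, 6, 3, 2, 7, 9, 1, 10]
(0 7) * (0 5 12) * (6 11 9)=(0 7 5 12)(6 11 9)=[7, 1, 2, 3, 4, 12, 11, 5, 8, 6, 10, 9, 0]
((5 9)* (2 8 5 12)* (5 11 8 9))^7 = (2 9 12)(8 11) = [0, 1, 9, 3, 4, 5, 6, 7, 11, 12, 10, 8, 2]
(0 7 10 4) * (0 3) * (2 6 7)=(0 2 6 7 10 4 3)=[2, 1, 6, 0, 3, 5, 7, 10, 8, 9, 4]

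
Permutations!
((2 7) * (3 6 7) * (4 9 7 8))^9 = (2 6 4 7 3 8 9) = [0, 1, 6, 8, 7, 5, 4, 3, 9, 2]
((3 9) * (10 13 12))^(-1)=[0, 1, 2, 9, 4, 5, 6, 7, 8, 3, 12, 11, 13, 10]=(3 9)(10 12 13)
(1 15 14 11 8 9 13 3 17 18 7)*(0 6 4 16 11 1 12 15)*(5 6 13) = (0 13 3 17 18 7 12 15 14 1)(4 16 11 8 9 5 6) = [13, 0, 2, 17, 16, 6, 4, 12, 9, 5, 10, 8, 15, 3, 1, 14, 11, 18, 7]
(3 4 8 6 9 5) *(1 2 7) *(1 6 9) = (1 2 7 6)(3 4 8 9 5) = [0, 2, 7, 4, 8, 3, 1, 6, 9, 5]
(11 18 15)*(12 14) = (11 18 15)(12 14) = [0, 1, 2, 3, 4, 5, 6, 7, 8, 9, 10, 18, 14, 13, 12, 11, 16, 17, 15]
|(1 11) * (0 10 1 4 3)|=|(0 10 1 11 4 3)|=6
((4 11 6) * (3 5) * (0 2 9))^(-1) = [9, 1, 0, 5, 6, 3, 11, 7, 8, 2, 10, 4] = (0 9 2)(3 5)(4 6 11)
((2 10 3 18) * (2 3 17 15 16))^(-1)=(2 16 15 17 10)(3 18)=[0, 1, 16, 18, 4, 5, 6, 7, 8, 9, 2, 11, 12, 13, 14, 17, 15, 10, 3]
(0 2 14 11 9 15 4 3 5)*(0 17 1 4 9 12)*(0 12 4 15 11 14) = [2, 15, 0, 5, 3, 17, 6, 7, 8, 11, 10, 4, 12, 13, 14, 9, 16, 1] = (0 2)(1 15 9 11 4 3 5 17)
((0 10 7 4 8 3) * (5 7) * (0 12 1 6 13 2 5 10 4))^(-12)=(0 7 5 2 13 6 1 12 3 8 4)=[7, 12, 13, 8, 0, 2, 1, 5, 4, 9, 10, 11, 3, 6]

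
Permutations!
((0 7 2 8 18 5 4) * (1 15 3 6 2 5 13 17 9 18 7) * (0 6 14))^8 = (18)(0 3 1 14 15)(2 7 4)(5 6 8) = [3, 14, 7, 1, 2, 6, 8, 4, 5, 9, 10, 11, 12, 13, 15, 0, 16, 17, 18]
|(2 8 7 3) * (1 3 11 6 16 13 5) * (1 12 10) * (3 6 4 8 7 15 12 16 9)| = 12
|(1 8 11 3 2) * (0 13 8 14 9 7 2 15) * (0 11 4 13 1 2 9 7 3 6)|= 9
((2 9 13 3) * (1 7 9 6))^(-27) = (1 7 9 13 3 2 6) = [0, 7, 6, 2, 4, 5, 1, 9, 8, 13, 10, 11, 12, 3]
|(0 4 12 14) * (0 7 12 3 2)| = |(0 4 3 2)(7 12 14)| = 12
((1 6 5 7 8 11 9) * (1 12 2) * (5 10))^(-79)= [0, 6, 1, 3, 4, 7, 10, 8, 11, 12, 5, 9, 2]= (1 6 10 5 7 8 11 9 12 2)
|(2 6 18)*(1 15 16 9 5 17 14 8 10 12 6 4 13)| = |(1 15 16 9 5 17 14 8 10 12 6 18 2 4 13)| = 15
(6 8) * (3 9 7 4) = [0, 1, 2, 9, 3, 5, 8, 4, 6, 7] = (3 9 7 4)(6 8)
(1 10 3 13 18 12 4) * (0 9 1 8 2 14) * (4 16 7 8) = [9, 10, 14, 13, 4, 5, 6, 8, 2, 1, 3, 11, 16, 18, 0, 15, 7, 17, 12] = (0 9 1 10 3 13 18 12 16 7 8 2 14)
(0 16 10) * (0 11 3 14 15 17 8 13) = (0 16 10 11 3 14 15 17 8 13) = [16, 1, 2, 14, 4, 5, 6, 7, 13, 9, 11, 3, 12, 0, 15, 17, 10, 8]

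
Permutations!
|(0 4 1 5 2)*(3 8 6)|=15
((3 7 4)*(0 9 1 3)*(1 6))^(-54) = (0 6 3 4 9 1 7) = [6, 7, 2, 4, 9, 5, 3, 0, 8, 1]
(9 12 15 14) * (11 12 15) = [0, 1, 2, 3, 4, 5, 6, 7, 8, 15, 10, 12, 11, 13, 9, 14] = (9 15 14)(11 12)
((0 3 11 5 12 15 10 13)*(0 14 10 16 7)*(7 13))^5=(0 15 7 12 10 5 14 11 13 3 16)=[15, 1, 2, 16, 4, 14, 6, 12, 8, 9, 5, 13, 10, 3, 11, 7, 0]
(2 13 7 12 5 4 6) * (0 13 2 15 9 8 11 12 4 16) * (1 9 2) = (0 13 7 4 6 15 2 1 9 8 11 12 5 16) = [13, 9, 1, 3, 6, 16, 15, 4, 11, 8, 10, 12, 5, 7, 14, 2, 0]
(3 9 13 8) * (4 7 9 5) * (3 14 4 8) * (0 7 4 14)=(14)(0 7 9 13 3 5 8)=[7, 1, 2, 5, 4, 8, 6, 9, 0, 13, 10, 11, 12, 3, 14]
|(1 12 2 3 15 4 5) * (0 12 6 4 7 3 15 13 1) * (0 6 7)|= |(0 12 2 15)(1 7 3 13)(4 5 6)|= 12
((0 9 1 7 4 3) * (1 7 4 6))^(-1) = [3, 6, 2, 4, 1, 5, 7, 9, 8, 0] = (0 3 4 1 6 7 9)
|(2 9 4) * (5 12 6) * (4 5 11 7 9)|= 6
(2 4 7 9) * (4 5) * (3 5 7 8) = (2 7 9)(3 5 4 8) = [0, 1, 7, 5, 8, 4, 6, 9, 3, 2]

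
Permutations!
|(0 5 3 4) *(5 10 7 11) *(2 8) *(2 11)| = |(0 10 7 2 8 11 5 3 4)| = 9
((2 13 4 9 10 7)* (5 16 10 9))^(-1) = (2 7 10 16 5 4 13) = [0, 1, 7, 3, 13, 4, 6, 10, 8, 9, 16, 11, 12, 2, 14, 15, 5]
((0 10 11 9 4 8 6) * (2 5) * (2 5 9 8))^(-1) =[6, 1, 4, 3, 9, 5, 8, 7, 11, 2, 0, 10] =(0 6 8 11 10)(2 4 9)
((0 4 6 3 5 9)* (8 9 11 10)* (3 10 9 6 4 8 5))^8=(0 8 6 10 5 11 9)=[8, 1, 2, 3, 4, 11, 10, 7, 6, 0, 5, 9]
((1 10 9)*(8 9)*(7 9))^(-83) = [0, 8, 2, 3, 4, 5, 6, 1, 9, 10, 7] = (1 8 9 10 7)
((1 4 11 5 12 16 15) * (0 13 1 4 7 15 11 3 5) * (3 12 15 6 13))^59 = (0 15 16 3 4 11 5 12)(1 13 6 7) = [15, 13, 2, 4, 11, 12, 7, 1, 8, 9, 10, 5, 0, 6, 14, 16, 3]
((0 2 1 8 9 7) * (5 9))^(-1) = (0 7 9 5 8 1 2) = [7, 2, 0, 3, 4, 8, 6, 9, 1, 5]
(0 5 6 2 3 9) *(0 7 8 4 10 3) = (0 5 6 2)(3 9 7 8 4 10) = [5, 1, 0, 9, 10, 6, 2, 8, 4, 7, 3]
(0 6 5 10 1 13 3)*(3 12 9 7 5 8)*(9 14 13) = (0 6 8 3)(1 9 7 5 10)(12 14 13) = [6, 9, 2, 0, 4, 10, 8, 5, 3, 7, 1, 11, 14, 12, 13]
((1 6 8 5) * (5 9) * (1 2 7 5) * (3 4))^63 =(1 9 8 6)(3 4) =[0, 9, 2, 4, 3, 5, 1, 7, 6, 8]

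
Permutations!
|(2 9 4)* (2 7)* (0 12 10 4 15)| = 8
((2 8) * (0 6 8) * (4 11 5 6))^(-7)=(11)=[0, 1, 2, 3, 4, 5, 6, 7, 8, 9, 10, 11]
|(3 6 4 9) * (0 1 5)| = 12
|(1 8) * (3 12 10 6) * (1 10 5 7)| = 8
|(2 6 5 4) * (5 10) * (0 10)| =6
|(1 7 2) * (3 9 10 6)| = |(1 7 2)(3 9 10 6)| = 12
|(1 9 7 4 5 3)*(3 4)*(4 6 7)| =|(1 9 4 5 6 7 3)| =7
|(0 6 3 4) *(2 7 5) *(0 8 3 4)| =|(0 6 4 8 3)(2 7 5)| =15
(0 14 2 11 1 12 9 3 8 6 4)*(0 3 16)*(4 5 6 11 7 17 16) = (0 14 2 7 17 16)(1 12 9 4 3 8 11)(5 6) = [14, 12, 7, 8, 3, 6, 5, 17, 11, 4, 10, 1, 9, 13, 2, 15, 0, 16]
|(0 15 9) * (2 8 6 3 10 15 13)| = 9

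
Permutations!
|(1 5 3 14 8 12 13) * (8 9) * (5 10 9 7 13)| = |(1 10 9 8 12 5 3 14 7 13)| = 10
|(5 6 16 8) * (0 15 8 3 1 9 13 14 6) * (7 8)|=35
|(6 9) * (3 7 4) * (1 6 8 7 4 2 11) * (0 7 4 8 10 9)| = |(0 7 2 11 1 6)(3 8 4)(9 10)| = 6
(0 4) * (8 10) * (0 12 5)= (0 4 12 5)(8 10)= [4, 1, 2, 3, 12, 0, 6, 7, 10, 9, 8, 11, 5]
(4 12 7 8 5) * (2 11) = (2 11)(4 12 7 8 5) = [0, 1, 11, 3, 12, 4, 6, 8, 5, 9, 10, 2, 7]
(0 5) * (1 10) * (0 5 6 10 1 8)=(0 6 10 8)=[6, 1, 2, 3, 4, 5, 10, 7, 0, 9, 8]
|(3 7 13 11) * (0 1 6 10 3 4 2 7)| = |(0 1 6 10 3)(2 7 13 11 4)| = 5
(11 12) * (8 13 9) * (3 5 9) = (3 5 9 8 13)(11 12) = [0, 1, 2, 5, 4, 9, 6, 7, 13, 8, 10, 12, 11, 3]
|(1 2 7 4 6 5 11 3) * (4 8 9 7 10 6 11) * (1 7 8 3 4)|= 10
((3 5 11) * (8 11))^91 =(3 11 8 5) =[0, 1, 2, 11, 4, 3, 6, 7, 5, 9, 10, 8]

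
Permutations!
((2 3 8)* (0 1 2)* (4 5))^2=(0 2 8 1 3)=[2, 3, 8, 0, 4, 5, 6, 7, 1]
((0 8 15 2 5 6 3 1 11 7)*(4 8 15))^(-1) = (0 7 11 1 3 6 5 2 15)(4 8) = [7, 3, 15, 6, 8, 2, 5, 11, 4, 9, 10, 1, 12, 13, 14, 0]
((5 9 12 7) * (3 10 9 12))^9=(12)=[0, 1, 2, 3, 4, 5, 6, 7, 8, 9, 10, 11, 12]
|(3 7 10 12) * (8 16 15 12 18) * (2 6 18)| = 10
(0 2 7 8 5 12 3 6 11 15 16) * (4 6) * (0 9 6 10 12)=(0 2 7 8 5)(3 4 10 12)(6 11 15 16 9)=[2, 1, 7, 4, 10, 0, 11, 8, 5, 6, 12, 15, 3, 13, 14, 16, 9]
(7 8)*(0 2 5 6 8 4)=[2, 1, 5, 3, 0, 6, 8, 4, 7]=(0 2 5 6 8 7 4)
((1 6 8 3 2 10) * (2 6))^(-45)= [0, 1, 2, 3, 4, 5, 6, 7, 8, 9, 10]= (10)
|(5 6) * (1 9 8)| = 6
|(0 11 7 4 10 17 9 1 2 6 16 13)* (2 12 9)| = 30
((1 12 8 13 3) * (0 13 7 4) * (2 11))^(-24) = [0, 1, 2, 3, 4, 5, 6, 7, 8, 9, 10, 11, 12, 13] = (13)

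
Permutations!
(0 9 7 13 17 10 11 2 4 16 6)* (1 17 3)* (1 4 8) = [9, 17, 8, 4, 16, 5, 0, 13, 1, 7, 11, 2, 12, 3, 14, 15, 6, 10] = (0 9 7 13 3 4 16 6)(1 17 10 11 2 8)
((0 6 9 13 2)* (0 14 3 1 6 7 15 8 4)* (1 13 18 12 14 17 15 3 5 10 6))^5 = [17, 1, 0, 8, 2, 12, 5, 15, 13, 10, 14, 11, 9, 4, 18, 3, 16, 7, 6] = (0 17 7 15 3 8 13 4 2)(5 12 9 10 14 18 6)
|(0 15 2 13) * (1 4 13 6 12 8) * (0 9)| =10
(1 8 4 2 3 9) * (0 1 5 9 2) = (0 1 8 4)(2 3)(5 9) = [1, 8, 3, 2, 0, 9, 6, 7, 4, 5]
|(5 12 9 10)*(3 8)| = 4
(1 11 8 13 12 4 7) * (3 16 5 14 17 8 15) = [0, 11, 2, 16, 7, 14, 6, 1, 13, 9, 10, 15, 4, 12, 17, 3, 5, 8] = (1 11 15 3 16 5 14 17 8 13 12 4 7)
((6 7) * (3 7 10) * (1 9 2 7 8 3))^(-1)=[0, 10, 9, 8, 4, 5, 7, 2, 3, 1, 6]=(1 10 6 7 2 9)(3 8)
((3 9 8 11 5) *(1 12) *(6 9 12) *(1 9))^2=(3 9 11)(5 12 8)=[0, 1, 2, 9, 4, 12, 6, 7, 5, 11, 10, 3, 8]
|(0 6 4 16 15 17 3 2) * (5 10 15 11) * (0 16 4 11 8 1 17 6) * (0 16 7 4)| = 45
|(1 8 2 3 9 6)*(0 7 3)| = 8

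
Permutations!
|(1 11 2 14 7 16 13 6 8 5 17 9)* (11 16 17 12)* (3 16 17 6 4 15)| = 120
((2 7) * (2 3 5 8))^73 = (2 5 7 8 3) = [0, 1, 5, 2, 4, 7, 6, 8, 3]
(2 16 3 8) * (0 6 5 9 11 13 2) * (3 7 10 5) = [6, 1, 16, 8, 4, 9, 3, 10, 0, 11, 5, 13, 12, 2, 14, 15, 7] = (0 6 3 8)(2 16 7 10 5 9 11 13)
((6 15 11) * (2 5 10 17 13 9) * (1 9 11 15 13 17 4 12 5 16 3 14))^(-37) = (17)(1 14 3 16 2 9)(4 10 5 12)(6 11 13) = [0, 14, 9, 16, 10, 12, 11, 7, 8, 1, 5, 13, 4, 6, 3, 15, 2, 17]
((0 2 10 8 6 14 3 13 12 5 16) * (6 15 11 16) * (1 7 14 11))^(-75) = (16) = [0, 1, 2, 3, 4, 5, 6, 7, 8, 9, 10, 11, 12, 13, 14, 15, 16]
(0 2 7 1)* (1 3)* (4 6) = (0 2 7 3 1)(4 6) = [2, 0, 7, 1, 6, 5, 4, 3]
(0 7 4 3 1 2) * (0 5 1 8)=(0 7 4 3 8)(1 2 5)=[7, 2, 5, 8, 3, 1, 6, 4, 0]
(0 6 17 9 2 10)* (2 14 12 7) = [6, 1, 10, 3, 4, 5, 17, 2, 8, 14, 0, 11, 7, 13, 12, 15, 16, 9] = (0 6 17 9 14 12 7 2 10)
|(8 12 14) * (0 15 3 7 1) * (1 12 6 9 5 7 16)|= |(0 15 3 16 1)(5 7 12 14 8 6 9)|= 35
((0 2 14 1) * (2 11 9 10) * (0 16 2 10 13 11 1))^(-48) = [16, 2, 0, 3, 4, 5, 6, 7, 8, 9, 10, 11, 12, 13, 1, 15, 14] = (0 16 14 1 2)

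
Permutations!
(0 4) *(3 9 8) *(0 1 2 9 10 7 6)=(0 4 1 2 9 8 3 10 7 6)=[4, 2, 9, 10, 1, 5, 0, 6, 3, 8, 7]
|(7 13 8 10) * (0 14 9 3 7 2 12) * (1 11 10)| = 12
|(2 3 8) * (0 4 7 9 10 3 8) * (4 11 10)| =12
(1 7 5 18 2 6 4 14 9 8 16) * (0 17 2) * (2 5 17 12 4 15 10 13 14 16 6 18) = [12, 7, 18, 3, 16, 2, 15, 17, 6, 8, 13, 11, 4, 14, 9, 10, 1, 5, 0] = (0 12 4 16 1 7 17 5 2 18)(6 15 10 13 14 9 8)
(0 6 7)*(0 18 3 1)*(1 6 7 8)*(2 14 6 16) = (0 7 18 3 16 2 14 6 8 1) = [7, 0, 14, 16, 4, 5, 8, 18, 1, 9, 10, 11, 12, 13, 6, 15, 2, 17, 3]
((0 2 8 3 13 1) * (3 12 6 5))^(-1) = (0 1 13 3 5 6 12 8 2) = [1, 13, 0, 5, 4, 6, 12, 7, 2, 9, 10, 11, 8, 3]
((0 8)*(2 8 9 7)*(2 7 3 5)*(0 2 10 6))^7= [9, 1, 8, 5, 4, 10, 0, 7, 2, 3, 6]= (0 9 3 5 10 6)(2 8)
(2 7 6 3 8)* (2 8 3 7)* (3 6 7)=(8)(3 6)=[0, 1, 2, 6, 4, 5, 3, 7, 8]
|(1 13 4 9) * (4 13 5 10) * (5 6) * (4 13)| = 7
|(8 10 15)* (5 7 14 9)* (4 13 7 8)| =9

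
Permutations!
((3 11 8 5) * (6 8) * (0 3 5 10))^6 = (11) = [0, 1, 2, 3, 4, 5, 6, 7, 8, 9, 10, 11]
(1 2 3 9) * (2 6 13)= (1 6 13 2 3 9)= [0, 6, 3, 9, 4, 5, 13, 7, 8, 1, 10, 11, 12, 2]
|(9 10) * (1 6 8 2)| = 4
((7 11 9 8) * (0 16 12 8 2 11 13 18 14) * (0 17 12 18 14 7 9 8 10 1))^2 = (0 18 13 17 10)(1 16 7 14 12)(2 8)(9 11) = [18, 16, 8, 3, 4, 5, 6, 14, 2, 11, 0, 9, 1, 17, 12, 15, 7, 10, 13]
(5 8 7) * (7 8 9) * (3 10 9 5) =(3 10 9 7) =[0, 1, 2, 10, 4, 5, 6, 3, 8, 7, 9]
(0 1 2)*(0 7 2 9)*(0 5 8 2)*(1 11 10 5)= (0 11 10 5 8 2 7)(1 9)= [11, 9, 7, 3, 4, 8, 6, 0, 2, 1, 5, 10]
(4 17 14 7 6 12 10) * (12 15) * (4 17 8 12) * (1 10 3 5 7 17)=[0, 10, 2, 5, 8, 7, 15, 6, 12, 9, 1, 11, 3, 13, 17, 4, 16, 14]=(1 10)(3 5 7 6 15 4 8 12)(14 17)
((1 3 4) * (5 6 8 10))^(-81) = (5 10 8 6) = [0, 1, 2, 3, 4, 10, 5, 7, 6, 9, 8]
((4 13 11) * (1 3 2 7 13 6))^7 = (1 6 4 11 13 7 2 3) = [0, 6, 3, 1, 11, 5, 4, 2, 8, 9, 10, 13, 12, 7]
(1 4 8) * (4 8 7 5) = [0, 8, 2, 3, 7, 4, 6, 5, 1] = (1 8)(4 7 5)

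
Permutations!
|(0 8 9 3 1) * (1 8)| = |(0 1)(3 8 9)| = 6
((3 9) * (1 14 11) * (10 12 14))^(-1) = (1 11 14 12 10)(3 9) = [0, 11, 2, 9, 4, 5, 6, 7, 8, 3, 1, 14, 10, 13, 12]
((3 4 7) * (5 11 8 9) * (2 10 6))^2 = (2 6 10)(3 7 4)(5 8)(9 11) = [0, 1, 6, 7, 3, 8, 10, 4, 5, 11, 2, 9]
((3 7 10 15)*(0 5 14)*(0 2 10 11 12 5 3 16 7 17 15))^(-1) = (0 10 2 14 5 12 11 7 16 15 17 3) = [10, 1, 14, 0, 4, 12, 6, 16, 8, 9, 2, 7, 11, 13, 5, 17, 15, 3]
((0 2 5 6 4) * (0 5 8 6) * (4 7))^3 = [6, 1, 7, 3, 2, 8, 5, 0, 4] = (0 6 5 8 4 2 7)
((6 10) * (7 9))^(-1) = (6 10)(7 9) = [0, 1, 2, 3, 4, 5, 10, 9, 8, 7, 6]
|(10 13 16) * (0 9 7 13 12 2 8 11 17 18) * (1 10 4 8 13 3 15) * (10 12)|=|(0 9 7 3 15 1 12 2 13 16 4 8 11 17 18)|=15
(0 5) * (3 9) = (0 5)(3 9) = [5, 1, 2, 9, 4, 0, 6, 7, 8, 3]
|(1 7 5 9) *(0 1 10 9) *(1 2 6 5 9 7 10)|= |(0 2 6 5)(1 10 7 9)|= 4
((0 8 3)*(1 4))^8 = (0 3 8) = [3, 1, 2, 8, 4, 5, 6, 7, 0]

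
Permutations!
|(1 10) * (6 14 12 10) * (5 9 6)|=|(1 5 9 6 14 12 10)|=7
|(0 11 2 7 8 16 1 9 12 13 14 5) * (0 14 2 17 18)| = 8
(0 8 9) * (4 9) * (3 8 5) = (0 5 3 8 4 9) = [5, 1, 2, 8, 9, 3, 6, 7, 4, 0]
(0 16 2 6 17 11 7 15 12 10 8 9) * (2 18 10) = (0 16 18 10 8 9)(2 6 17 11 7 15 12) = [16, 1, 6, 3, 4, 5, 17, 15, 9, 0, 8, 7, 2, 13, 14, 12, 18, 11, 10]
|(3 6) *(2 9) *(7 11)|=|(2 9)(3 6)(7 11)|=2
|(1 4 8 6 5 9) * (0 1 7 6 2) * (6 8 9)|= 14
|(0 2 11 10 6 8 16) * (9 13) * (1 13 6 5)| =|(0 2 11 10 5 1 13 9 6 8 16)| =11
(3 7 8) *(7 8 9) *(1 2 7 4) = (1 2 7 9 4)(3 8) = [0, 2, 7, 8, 1, 5, 6, 9, 3, 4]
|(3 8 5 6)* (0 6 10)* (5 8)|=5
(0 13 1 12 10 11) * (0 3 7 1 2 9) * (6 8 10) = (0 13 2 9)(1 12 6 8 10 11 3 7) = [13, 12, 9, 7, 4, 5, 8, 1, 10, 0, 11, 3, 6, 2]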